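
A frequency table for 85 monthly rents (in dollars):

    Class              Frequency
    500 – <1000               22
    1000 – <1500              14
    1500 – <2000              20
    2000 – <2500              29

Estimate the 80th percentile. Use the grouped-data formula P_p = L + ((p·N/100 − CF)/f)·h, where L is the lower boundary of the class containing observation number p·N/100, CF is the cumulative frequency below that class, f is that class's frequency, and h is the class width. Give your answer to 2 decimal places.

N = 85; target position k = 80/100 · 85 = 68.
Cumulative frequencies: 22, 36, 56, 85.
Observation 68 falls in the class 2000 – <2500.
L = 2000, CF = 56, f = 29, h = 500.
P80 = 2000 + ((68 − 56)/29)·500 = 2000 + 206.897 = 2206.9.

2206.90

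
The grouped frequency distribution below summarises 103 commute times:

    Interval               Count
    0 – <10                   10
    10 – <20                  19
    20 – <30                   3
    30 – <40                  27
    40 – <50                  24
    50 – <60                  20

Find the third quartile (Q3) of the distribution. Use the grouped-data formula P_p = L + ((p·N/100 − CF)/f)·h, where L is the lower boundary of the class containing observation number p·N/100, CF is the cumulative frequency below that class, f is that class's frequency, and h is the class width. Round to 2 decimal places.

47.60

N = 103; target position k = 75/100 · 103 = 77.25.
Cumulative frequencies: 10, 29, 32, 59, 83, 103.
Observation 77.25 falls in the class 40 – <50.
L = 40, CF = 59, f = 24, h = 10.
P75 = 40 + ((77.25 − 59)/24)·10 = 40 + 7.60417 = 47.6042.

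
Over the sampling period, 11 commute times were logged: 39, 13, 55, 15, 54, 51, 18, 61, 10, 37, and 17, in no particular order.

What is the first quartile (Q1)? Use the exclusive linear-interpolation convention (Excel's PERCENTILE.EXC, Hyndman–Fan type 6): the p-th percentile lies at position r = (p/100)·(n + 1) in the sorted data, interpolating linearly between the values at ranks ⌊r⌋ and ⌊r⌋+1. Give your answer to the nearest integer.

15

Sorted: 10, 13, 15, 17, 18, 37, 39, 51, 54, 55, 61.
n = 11.
r = (25/100)·(11 + 1) = 3.
r is an integer, so P25 is the value at rank 3: 15.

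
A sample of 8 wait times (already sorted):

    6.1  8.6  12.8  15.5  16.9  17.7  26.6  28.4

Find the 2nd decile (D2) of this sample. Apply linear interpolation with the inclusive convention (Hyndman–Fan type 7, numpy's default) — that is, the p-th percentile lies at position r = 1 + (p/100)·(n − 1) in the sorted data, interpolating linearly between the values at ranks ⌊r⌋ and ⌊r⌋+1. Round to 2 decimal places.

10.28

n = 8.
r = 1 + (20/100)·(8 − 1) = 1 + 1.4 = 2.4.
Rank 2 is 8.6 and rank 3 is 12.8.
Interpolate: 8.6 + 0.4·(12.8 − 8.6) = 8.6 + 0.4·4.2 = 10.28.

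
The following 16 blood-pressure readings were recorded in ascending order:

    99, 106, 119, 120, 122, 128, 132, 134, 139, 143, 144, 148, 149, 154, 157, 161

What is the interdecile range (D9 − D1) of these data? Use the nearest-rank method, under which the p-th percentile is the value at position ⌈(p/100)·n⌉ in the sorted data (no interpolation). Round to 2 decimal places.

n = 16.
P10: rank ⌈10/100·16⌉ = 2 → 106.
P90: rank ⌈90/100·16⌉ = 15 → 157.
Difference: 157 − 106 = 51.

51.00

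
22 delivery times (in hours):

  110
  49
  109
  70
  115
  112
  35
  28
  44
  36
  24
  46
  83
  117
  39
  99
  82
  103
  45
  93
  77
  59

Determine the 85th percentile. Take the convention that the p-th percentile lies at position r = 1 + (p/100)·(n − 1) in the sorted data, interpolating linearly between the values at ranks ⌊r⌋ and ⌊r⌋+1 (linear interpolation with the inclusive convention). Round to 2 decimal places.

Sorted: 24, 28, 35, 36, 39, 44, 45, 46, 49, 59, 70, 77, 82, 83, 93, 99, 103, 109, 110, 112, 115, 117.
n = 22.
r = 1 + (85/100)·(22 − 1) = 1 + 17.85 = 18.85.
Rank 18 is 109 and rank 19 is 110.
Interpolate: 109 + 0.85·(110 − 109) = 109 + 0.85·1 = 109.85.

109.85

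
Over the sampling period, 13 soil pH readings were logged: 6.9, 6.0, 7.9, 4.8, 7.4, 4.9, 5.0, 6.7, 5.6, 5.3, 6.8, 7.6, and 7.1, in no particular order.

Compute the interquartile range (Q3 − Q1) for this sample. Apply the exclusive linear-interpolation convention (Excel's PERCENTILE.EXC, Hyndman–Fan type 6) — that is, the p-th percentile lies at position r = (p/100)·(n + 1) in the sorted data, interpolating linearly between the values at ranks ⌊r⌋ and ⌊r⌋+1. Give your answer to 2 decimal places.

Sorted: 4.8, 4.9, 5.0, 5.3, 5.6, 6.0, 6.7, 6.8, 6.9, 7.1, 7.4, 7.6, 7.9.
n = 13.
P25: r = 3.5; ranks 3–4 are 5.0, 5.3; interpolating gives 5.15.
P75: r = 10.5; ranks 10–11 are 7.1, 7.4; interpolating gives 7.25.
Difference: 7.25 − 5.15 = 2.1.

2.10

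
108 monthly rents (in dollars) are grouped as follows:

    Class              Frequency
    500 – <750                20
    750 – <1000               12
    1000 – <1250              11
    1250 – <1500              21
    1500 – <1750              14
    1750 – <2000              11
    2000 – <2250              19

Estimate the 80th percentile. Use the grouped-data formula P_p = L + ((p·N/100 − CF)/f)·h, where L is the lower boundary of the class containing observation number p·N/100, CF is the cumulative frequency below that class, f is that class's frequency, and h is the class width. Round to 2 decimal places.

1940.91

N = 108; target position k = 80/100 · 108 = 86.4.
Cumulative frequencies: 20, 32, 43, 64, 78, 89, 108.
Observation 86.4 falls in the class 1750 – <2000.
L = 1750, CF = 78, f = 11, h = 250.
P80 = 1750 + ((86.4 − 78)/11)·250 = 1750 + 190.909 = 1940.91.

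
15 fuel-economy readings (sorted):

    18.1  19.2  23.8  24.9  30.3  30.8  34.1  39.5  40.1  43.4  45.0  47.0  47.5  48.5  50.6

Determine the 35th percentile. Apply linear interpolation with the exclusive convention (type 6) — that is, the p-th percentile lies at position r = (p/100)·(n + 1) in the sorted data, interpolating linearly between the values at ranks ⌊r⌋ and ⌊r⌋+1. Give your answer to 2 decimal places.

n = 15.
r = (35/100)·(15 + 1) = 5.6.
Rank 5 is 30.3 and rank 6 is 30.8.
Interpolate: 30.3 + 0.6·(30.8 − 30.3) = 30.3 + 0.6·0.5 = 30.6.

30.60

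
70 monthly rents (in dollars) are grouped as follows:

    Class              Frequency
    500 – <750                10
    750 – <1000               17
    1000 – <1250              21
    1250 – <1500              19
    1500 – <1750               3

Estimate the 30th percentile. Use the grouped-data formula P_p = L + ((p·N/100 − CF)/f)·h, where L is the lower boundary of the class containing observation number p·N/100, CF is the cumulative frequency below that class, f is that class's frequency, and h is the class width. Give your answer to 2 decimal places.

N = 70; target position k = 30/100 · 70 = 21.
Cumulative frequencies: 10, 27, 48, 67, 70.
Observation 21 falls in the class 750 – <1000.
L = 750, CF = 10, f = 17, h = 250.
P30 = 750 + ((21 − 10)/17)·250 = 750 + 161.765 = 911.765.

911.76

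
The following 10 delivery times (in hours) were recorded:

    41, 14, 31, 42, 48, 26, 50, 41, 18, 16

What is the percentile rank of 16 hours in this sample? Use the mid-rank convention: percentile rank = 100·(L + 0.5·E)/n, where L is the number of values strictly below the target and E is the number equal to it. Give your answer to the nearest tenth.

Sorted: 14, 16, 18, 26, 31, 41, 41, 42, 48, 50.
Count below 16: L = 1; count equal: E = 1; n = 10.
Percentile rank = 100·(1 + 0.5·1)/10 = 100·1.5/10 = 15.

15.0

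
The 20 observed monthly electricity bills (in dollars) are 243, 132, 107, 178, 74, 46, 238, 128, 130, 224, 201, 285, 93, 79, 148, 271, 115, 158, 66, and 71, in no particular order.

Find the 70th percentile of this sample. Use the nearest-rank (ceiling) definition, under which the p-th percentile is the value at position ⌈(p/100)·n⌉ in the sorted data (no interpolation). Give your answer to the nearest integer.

178

Sorted: 46, 66, 71, 74, 79, 93, 107, 115, 128, 130, 132, 148, 158, 178, 201, 224, 238, 243, 271, 285.
n = 20.
Position = ⌈70/100 · 20⌉ = ⌈14⌉ = 14.
The value at rank 14 is 178.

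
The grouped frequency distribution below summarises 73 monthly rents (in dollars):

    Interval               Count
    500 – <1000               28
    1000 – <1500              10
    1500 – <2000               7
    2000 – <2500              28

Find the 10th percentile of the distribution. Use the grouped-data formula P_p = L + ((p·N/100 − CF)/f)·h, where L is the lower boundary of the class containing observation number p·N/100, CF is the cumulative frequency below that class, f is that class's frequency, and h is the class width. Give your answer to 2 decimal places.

630.36

N = 73; target position k = 10/100 · 73 = 7.3.
Cumulative frequencies: 28, 38, 45, 73.
Observation 7.3 falls in the class 500 – <1000.
L = 500, CF = 0, f = 28, h = 500.
P10 = 500 + ((7.3 − 0)/28)·500 = 500 + 130.357 = 630.357.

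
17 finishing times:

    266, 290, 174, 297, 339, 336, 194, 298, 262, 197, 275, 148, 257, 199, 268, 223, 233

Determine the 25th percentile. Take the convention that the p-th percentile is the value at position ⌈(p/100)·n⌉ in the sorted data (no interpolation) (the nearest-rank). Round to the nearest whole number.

199

Sorted: 148, 174, 194, 197, 199, 223, 233, 257, 262, 266, 268, 275, 290, 297, 298, 336, 339.
n = 17.
Position = ⌈25/100 · 17⌉ = ⌈4.25⌉ = 5.
The value at rank 5 is 199.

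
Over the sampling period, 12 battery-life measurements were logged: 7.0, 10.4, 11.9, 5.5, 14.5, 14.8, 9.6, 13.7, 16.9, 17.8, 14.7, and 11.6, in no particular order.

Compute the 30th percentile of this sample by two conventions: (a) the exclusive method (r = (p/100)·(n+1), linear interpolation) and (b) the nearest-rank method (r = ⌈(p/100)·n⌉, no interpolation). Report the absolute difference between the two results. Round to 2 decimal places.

Sorted: 5.5, 7.0, 9.6, 10.4, 11.6, 11.9, 13.7, 14.5, 14.7, 14.8, 16.9, 17.8.
n = 12.
(a) r = 3.9; between ranks 3 (9.6) and 4 (10.4): 10.32.
(b) the nearest-rank method: rank 4 → 10.4.
|10.32 − 10.4| = 0.08.

0.08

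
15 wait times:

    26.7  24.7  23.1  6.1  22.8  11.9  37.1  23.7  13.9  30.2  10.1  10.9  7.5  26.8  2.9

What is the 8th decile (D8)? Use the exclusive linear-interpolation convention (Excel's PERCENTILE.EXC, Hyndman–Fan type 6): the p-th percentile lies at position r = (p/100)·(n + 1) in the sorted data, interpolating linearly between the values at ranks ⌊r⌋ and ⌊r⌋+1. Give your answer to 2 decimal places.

Sorted: 2.9, 6.1, 7.5, 10.1, 10.9, 11.9, 13.9, 22.8, 23.1, 23.7, 24.7, 26.7, 26.8, 30.2, 37.1.
n = 15.
r = (80/100)·(15 + 1) = 12.8.
Rank 12 is 26.7 and rank 13 is 26.8.
Interpolate: 26.7 + 0.8·(26.8 − 26.7) = 26.7 + 0.8·0.1 = 26.78.

26.78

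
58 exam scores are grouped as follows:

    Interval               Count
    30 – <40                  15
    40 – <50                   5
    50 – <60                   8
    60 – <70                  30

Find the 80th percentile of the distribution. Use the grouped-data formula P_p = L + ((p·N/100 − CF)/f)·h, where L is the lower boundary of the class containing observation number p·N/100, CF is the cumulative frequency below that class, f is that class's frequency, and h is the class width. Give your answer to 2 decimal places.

66.13

N = 58; target position k = 80/100 · 58 = 46.4.
Cumulative frequencies: 15, 20, 28, 58.
Observation 46.4 falls in the class 60 – <70.
L = 60, CF = 28, f = 30, h = 10.
P80 = 60 + ((46.4 − 28)/30)·10 = 60 + 6.13333 = 66.1333.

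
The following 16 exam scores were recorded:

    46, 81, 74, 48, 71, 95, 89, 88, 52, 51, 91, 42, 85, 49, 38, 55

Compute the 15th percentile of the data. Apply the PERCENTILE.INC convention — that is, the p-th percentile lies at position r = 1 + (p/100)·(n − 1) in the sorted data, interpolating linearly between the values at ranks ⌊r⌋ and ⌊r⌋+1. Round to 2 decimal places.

Sorted: 38, 42, 46, 48, 49, 51, 52, 55, 71, 74, 81, 85, 88, 89, 91, 95.
n = 16.
r = 1 + (15/100)·(16 − 1) = 1 + 2.25 = 3.25.
Rank 3 is 46 and rank 4 is 48.
Interpolate: 46 + 0.25·(48 − 46) = 46 + 0.25·2 = 46.5.

46.50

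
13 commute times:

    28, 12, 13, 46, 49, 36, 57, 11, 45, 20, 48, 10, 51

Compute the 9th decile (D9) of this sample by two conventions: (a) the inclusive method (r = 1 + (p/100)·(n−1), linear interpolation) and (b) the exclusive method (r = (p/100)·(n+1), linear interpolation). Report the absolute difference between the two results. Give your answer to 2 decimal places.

Sorted: 10, 11, 12, 13, 20, 28, 36, 45, 46, 48, 49, 51, 57.
n = 13.
(a) r = 11.8; between ranks 11 (49) and 12 (51): 50.6.
(b) r = 12.6; between ranks 12 (51) and 13 (57): 54.6.
|50.6 − 54.6| = 4.

4.00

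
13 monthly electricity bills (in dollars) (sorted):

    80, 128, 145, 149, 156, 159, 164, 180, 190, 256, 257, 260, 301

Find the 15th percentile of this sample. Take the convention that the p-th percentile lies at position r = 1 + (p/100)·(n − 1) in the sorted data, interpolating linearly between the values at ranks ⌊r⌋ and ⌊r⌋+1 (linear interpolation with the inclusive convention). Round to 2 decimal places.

n = 13.
r = 1 + (15/100)·(13 − 1) = 1 + 1.8 = 2.8.
Rank 2 is 128 and rank 3 is 145.
Interpolate: 128 + 0.8·(145 − 128) = 128 + 0.8·17 = 141.6.

141.60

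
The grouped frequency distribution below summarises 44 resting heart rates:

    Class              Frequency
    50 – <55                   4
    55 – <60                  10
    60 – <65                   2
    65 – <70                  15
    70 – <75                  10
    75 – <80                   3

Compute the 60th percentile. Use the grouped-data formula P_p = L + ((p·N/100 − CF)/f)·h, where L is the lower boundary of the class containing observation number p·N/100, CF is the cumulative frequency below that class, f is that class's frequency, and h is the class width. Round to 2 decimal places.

68.47

N = 44; target position k = 60/100 · 44 = 26.4.
Cumulative frequencies: 4, 14, 16, 31, 41, 44.
Observation 26.4 falls in the class 65 – <70.
L = 65, CF = 16, f = 15, h = 5.
P60 = 65 + ((26.4 − 16)/15)·5 = 65 + 3.46667 = 68.4667.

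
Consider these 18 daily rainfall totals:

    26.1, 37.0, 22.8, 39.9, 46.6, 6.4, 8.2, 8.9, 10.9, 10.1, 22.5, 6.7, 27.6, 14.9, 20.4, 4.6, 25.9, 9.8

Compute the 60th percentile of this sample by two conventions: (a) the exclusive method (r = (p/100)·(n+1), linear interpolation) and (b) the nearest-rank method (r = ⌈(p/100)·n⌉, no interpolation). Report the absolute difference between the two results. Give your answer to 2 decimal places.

Sorted: 4.6, 6.4, 6.7, 8.2, 8.9, 9.8, 10.1, 10.9, 14.9, 20.4, 22.5, 22.8, 25.9, 26.1, 27.6, 37.0, 39.9, 46.6.
n = 18.
(a) r = 11.4; between ranks 11 (22.5) and 12 (22.8): 22.62.
(b) the nearest-rank method: rank 11 → 22.5.
|22.62 − 22.5| = 0.12.

0.12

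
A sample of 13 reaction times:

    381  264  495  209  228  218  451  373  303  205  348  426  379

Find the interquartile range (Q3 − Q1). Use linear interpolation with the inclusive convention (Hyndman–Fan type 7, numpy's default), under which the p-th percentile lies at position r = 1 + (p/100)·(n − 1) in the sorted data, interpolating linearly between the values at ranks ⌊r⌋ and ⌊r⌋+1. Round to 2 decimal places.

Sorted: 205, 209, 218, 228, 264, 303, 348, 373, 379, 381, 426, 451, 495.
n = 13.
P25: r = 4 (integer) → 228.
P75: r = 10 (integer) → 381.
Difference: 381 − 228 = 153.

153.00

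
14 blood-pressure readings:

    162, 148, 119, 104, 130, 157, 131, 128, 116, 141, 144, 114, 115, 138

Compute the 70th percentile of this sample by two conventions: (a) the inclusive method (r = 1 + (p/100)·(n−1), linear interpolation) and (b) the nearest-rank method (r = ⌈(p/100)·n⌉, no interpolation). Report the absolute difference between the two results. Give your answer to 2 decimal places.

0.30

Sorted: 104, 114, 115, 116, 119, 128, 130, 131, 138, 141, 144, 148, 157, 162.
n = 14.
(a) r = 10.1; between ranks 10 (141) and 11 (144): 141.3.
(b) the nearest-rank method: rank 10 → 141.
|141.3 − 141| = 0.3.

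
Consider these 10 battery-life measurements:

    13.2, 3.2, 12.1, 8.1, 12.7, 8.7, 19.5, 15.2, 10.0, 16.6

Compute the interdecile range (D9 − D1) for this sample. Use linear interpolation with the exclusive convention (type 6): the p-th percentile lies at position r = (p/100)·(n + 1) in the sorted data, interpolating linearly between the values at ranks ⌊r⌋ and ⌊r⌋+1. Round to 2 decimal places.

Sorted: 3.2, 8.1, 8.7, 10.0, 12.1, 12.7, 13.2, 15.2, 16.6, 19.5.
n = 10.
P10: r = 1.1; ranks 1–2 are 3.2, 8.1; interpolating gives 3.69.
P90: r = 9.9; ranks 9–10 are 16.6, 19.5; interpolating gives 19.21.
Difference: 19.21 − 3.69 = 15.52.

15.52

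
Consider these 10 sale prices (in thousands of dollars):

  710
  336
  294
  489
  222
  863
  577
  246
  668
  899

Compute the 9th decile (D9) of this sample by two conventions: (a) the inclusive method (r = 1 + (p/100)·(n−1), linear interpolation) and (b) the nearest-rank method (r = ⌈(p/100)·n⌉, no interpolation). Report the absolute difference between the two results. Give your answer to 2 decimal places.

3.60

Sorted: 222, 246, 294, 336, 489, 577, 668, 710, 863, 899.
n = 10.
(a) r = 9.1; between ranks 9 (863) and 10 (899): 866.6.
(b) the nearest-rank method: rank 9 → 863.
|866.6 − 863| = 3.6.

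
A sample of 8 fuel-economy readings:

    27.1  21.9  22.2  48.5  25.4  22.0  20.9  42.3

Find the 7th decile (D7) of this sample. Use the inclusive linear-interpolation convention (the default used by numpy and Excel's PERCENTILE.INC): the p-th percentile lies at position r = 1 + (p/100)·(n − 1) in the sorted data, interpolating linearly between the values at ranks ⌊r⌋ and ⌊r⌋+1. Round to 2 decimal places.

26.93

Sorted: 20.9, 21.9, 22.0, 22.2, 25.4, 27.1, 42.3, 48.5.
n = 8.
r = 1 + (70/100)·(8 − 1) = 1 + 4.9 = 5.9.
Rank 5 is 25.4 and rank 6 is 27.1.
Interpolate: 25.4 + 0.9·(27.1 − 25.4) = 25.4 + 0.9·1.7 = 26.93.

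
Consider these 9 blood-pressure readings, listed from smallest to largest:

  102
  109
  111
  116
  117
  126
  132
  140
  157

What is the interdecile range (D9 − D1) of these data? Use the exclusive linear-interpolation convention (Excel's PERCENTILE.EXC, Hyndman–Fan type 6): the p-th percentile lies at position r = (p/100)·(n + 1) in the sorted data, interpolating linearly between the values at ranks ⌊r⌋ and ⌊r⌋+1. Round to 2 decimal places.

55.00

n = 9.
P10: r = 1 (integer) → 102.
P90: r = 9 (integer) → 157.
Difference: 157 − 102 = 55.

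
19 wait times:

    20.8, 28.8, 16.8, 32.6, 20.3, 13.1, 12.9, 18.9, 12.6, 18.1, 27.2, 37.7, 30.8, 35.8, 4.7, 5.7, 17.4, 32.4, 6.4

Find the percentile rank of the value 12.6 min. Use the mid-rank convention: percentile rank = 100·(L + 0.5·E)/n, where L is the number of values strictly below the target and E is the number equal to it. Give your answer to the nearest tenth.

18.4

Sorted: 4.7, 5.7, 6.4, 12.6, 12.9, 13.1, 16.8, 17.4, 18.1, 18.9, 20.3, 20.8, 27.2, 28.8, 30.8, 32.4, 32.6, 35.8, 37.7.
Count below 12.6: L = 3; count equal: E = 1; n = 19.
Percentile rank = 100·(3 + 0.5·1)/19 = 100·3.5/19 = 18.42.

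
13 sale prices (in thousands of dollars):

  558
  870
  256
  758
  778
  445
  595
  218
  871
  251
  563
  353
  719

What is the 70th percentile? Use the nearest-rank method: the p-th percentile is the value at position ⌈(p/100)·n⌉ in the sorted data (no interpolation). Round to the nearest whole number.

758

Sorted: 218, 251, 256, 353, 445, 558, 563, 595, 719, 758, 778, 870, 871.
n = 13.
Position = ⌈70/100 · 13⌉ = ⌈9.1⌉ = 10.
The value at rank 10 is 758.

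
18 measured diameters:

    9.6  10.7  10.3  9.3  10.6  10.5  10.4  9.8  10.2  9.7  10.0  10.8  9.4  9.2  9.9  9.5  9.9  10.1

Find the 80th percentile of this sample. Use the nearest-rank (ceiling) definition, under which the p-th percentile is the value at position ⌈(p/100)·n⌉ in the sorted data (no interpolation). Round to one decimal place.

Sorted: 9.2, 9.3, 9.4, 9.5, 9.6, 9.7, 9.8, 9.9, 9.9, 10.0, 10.1, 10.2, 10.3, 10.4, 10.5, 10.6, 10.7, 10.8.
n = 18.
Position = ⌈80/100 · 18⌉ = ⌈14.4⌉ = 15.
The value at rank 15 is 10.5.

10.5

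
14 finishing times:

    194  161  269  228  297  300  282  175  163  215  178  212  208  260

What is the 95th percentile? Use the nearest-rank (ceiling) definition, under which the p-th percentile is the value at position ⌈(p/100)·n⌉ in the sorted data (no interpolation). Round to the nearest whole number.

300

Sorted: 161, 163, 175, 178, 194, 208, 212, 215, 228, 260, 269, 282, 297, 300.
n = 14.
Position = ⌈95/100 · 14⌉ = ⌈13.3⌉ = 14.
The value at rank 14 is 300.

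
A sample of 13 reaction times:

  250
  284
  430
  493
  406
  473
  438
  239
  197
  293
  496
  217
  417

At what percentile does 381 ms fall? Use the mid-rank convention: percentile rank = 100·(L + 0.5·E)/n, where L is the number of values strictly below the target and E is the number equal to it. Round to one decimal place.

Sorted: 197, 217, 239, 250, 284, 293, 406, 417, 430, 438, 473, 493, 496.
Count below 381: L = 6; count equal: E = 0; n = 13.
Percentile rank = 100·(6 + 0.5·0)/13 = 100·6/13 = 46.15.

46.2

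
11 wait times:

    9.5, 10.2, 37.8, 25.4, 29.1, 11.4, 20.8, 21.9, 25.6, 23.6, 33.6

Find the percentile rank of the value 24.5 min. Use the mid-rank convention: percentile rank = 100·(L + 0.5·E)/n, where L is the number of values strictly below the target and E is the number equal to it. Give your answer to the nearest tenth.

Sorted: 9.5, 10.2, 11.4, 20.8, 21.9, 23.6, 25.4, 25.6, 29.1, 33.6, 37.8.
Count below 24.5: L = 6; count equal: E = 0; n = 11.
Percentile rank = 100·(6 + 0.5·0)/11 = 100·6/11 = 54.55.

54.5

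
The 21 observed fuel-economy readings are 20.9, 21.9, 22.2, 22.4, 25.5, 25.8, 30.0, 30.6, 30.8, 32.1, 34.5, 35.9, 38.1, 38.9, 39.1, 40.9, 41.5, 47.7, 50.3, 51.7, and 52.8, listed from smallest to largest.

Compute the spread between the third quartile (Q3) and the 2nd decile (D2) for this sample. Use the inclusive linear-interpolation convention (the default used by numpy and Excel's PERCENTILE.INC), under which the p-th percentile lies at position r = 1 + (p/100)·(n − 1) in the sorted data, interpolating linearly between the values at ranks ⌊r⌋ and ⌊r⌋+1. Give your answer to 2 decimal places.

n = 21.
P20: r = 5 (integer) → 25.5.
P75: r = 16 (integer) → 40.9.
Difference: 40.9 − 25.5 = 15.4.

15.40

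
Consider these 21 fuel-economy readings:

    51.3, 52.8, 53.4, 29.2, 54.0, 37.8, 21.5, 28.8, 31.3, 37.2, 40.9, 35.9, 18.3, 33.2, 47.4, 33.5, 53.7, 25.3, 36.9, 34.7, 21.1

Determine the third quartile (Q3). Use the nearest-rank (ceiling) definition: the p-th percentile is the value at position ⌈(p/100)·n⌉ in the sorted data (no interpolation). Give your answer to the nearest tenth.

47.4

Sorted: 18.3, 21.1, 21.5, 25.3, 28.8, 29.2, 31.3, 33.2, 33.5, 34.7, 35.9, 36.9, 37.2, 37.8, 40.9, 47.4, 51.3, 52.8, 53.4, 53.7, 54.0.
n = 21.
Position = ⌈75/100 · 21⌉ = ⌈15.75⌉ = 16.
The value at rank 16 is 47.4.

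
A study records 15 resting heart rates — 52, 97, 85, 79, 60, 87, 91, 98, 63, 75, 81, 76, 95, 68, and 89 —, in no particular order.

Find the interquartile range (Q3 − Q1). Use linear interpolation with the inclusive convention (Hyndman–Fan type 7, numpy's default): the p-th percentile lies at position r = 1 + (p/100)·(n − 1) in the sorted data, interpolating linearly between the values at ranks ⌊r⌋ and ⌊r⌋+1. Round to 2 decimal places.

Sorted: 52, 60, 63, 68, 75, 76, 79, 81, 85, 87, 89, 91, 95, 97, 98.
n = 15.
P25: r = 4.5; ranks 4–5 are 68, 75; interpolating gives 71.5.
P75: r = 11.5; ranks 11–12 are 89, 91; interpolating gives 90.
Difference: 90 − 71.5 = 18.5.

18.50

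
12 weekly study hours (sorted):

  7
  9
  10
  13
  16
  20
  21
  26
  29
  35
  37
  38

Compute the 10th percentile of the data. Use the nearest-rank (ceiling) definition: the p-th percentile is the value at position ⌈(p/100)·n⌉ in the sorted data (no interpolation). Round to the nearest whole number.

9

n = 12.
Position = ⌈10/100 · 12⌉ = ⌈1.2⌉ = 2.
The value at rank 2 is 9.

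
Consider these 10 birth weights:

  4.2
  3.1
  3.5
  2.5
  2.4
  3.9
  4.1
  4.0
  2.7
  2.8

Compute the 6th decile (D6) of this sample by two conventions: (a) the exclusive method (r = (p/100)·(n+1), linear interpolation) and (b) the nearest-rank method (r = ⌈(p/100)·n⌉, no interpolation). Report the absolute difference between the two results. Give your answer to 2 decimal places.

Sorted: 2.4, 2.5, 2.7, 2.8, 3.1, 3.5, 3.9, 4.0, 4.1, 4.2.
n = 10.
(a) r = 6.6; between ranks 6 (3.5) and 7 (3.9): 3.74.
(b) the nearest-rank method: rank 6 → 3.5.
|3.74 − 3.5| = 0.24.

0.24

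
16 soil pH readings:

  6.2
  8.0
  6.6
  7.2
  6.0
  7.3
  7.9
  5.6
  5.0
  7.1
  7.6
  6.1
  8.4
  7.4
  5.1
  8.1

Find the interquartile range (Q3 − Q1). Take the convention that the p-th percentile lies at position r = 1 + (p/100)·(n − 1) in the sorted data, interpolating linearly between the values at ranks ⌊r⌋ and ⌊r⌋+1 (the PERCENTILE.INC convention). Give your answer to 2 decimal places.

Sorted: 5.0, 5.1, 5.6, 6.0, 6.1, 6.2, 6.6, 7.1, 7.2, 7.3, 7.4, 7.6, 7.9, 8.0, 8.1, 8.4.
n = 16.
P25: r = 4.75; ranks 4–5 are 6.0, 6.1; interpolating gives 6.075.
P75: r = 12.25; ranks 12–13 are 7.6, 7.9; interpolating gives 7.675.
Difference: 7.675 − 6.075 = 1.6.

1.60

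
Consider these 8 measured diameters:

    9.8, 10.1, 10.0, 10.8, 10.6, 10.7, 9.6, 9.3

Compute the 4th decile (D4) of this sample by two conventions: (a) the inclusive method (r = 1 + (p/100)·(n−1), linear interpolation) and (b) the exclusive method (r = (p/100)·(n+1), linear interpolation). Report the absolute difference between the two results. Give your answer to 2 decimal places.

0.04

Sorted: 9.3, 9.6, 9.8, 10.0, 10.1, 10.6, 10.7, 10.8.
n = 8.
(a) r = 3.8; between ranks 3 (9.8) and 4 (10.0): 9.96.
(b) r = 3.6; between ranks 3 (9.8) and 4 (10.0): 9.92.
|9.96 − 9.92| = 0.04.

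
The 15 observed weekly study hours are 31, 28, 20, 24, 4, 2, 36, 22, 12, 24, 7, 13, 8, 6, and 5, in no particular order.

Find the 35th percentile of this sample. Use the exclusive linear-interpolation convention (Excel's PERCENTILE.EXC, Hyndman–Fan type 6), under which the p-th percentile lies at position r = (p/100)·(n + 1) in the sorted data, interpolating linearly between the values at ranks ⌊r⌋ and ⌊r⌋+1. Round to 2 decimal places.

Sorted: 2, 4, 5, 6, 7, 8, 12, 13, 20, 22, 24, 24, 28, 31, 36.
n = 15.
r = (35/100)·(15 + 1) = 5.6.
Rank 5 is 7 and rank 6 is 8.
Interpolate: 7 + 0.6·(8 − 7) = 7 + 0.6·1 = 7.6.

7.60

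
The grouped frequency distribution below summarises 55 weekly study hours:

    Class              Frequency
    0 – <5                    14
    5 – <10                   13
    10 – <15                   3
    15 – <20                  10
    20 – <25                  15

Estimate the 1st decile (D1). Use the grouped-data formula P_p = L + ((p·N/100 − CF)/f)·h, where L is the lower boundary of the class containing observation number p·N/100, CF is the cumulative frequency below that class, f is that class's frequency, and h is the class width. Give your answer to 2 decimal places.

N = 55; target position k = 10/100 · 55 = 5.5.
Cumulative frequencies: 14, 27, 30, 40, 55.
Observation 5.5 falls in the class 0 – <5.
L = 0, CF = 0, f = 14, h = 5.
P10 = 0 + ((5.5 − 0)/14)·5 = 0 + 1.96429 = 1.96429.

1.96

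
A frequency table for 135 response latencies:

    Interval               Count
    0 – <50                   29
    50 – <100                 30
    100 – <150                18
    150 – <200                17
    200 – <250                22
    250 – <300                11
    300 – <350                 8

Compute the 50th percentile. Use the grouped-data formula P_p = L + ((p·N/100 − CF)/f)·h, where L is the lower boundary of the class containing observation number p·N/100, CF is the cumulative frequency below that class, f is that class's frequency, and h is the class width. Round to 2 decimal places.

N = 135; target position k = 50/100 · 135 = 67.5.
Cumulative frequencies: 29, 59, 77, 94, 116, 127, 135.
Observation 67.5 falls in the class 100 – <150.
L = 100, CF = 59, f = 18, h = 50.
P50 = 100 + ((67.5 − 59)/18)·50 = 100 + 23.6111 = 123.611.

123.61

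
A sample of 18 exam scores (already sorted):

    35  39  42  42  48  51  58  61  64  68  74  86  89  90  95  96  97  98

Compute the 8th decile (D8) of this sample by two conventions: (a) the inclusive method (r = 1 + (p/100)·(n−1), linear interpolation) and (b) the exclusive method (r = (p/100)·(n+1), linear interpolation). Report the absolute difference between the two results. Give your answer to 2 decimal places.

n = 18.
(a) r = 14.6; between ranks 14 (90) and 15 (95): 93.
(b) r = 15.2; between ranks 15 (95) and 16 (96): 95.2.
|93 − 95.2| = 2.2.

2.20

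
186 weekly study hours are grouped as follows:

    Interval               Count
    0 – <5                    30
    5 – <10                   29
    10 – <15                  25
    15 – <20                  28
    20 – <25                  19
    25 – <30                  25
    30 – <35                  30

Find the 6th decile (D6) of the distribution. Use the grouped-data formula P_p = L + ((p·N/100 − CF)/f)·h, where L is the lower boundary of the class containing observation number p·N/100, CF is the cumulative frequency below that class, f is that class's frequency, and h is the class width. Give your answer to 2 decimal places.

N = 186; target position k = 60/100 · 186 = 111.6.
Cumulative frequencies: 30, 59, 84, 112, 131, 156, 186.
Observation 111.6 falls in the class 15 – <20.
L = 15, CF = 84, f = 28, h = 5.
P60 = 15 + ((111.6 − 84)/28)·5 = 15 + 4.92857 = 19.9286.

19.93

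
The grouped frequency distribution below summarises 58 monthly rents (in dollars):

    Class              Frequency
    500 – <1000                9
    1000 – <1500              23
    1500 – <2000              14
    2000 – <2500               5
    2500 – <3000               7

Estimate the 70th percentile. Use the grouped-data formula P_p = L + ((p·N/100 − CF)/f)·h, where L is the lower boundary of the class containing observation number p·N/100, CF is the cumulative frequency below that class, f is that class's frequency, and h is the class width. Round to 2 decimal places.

1807.14

N = 58; target position k = 70/100 · 58 = 40.6.
Cumulative frequencies: 9, 32, 46, 51, 58.
Observation 40.6 falls in the class 1500 – <2000.
L = 1500, CF = 32, f = 14, h = 500.
P70 = 1500 + ((40.6 − 32)/14)·500 = 1500 + 307.143 = 1807.14.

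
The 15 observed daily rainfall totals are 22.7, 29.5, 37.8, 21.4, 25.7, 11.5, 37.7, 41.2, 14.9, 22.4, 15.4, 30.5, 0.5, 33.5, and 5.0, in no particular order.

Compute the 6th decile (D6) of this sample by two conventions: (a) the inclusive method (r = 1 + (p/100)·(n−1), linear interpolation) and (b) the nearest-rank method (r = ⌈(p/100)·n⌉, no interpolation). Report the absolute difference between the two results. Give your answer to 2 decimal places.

1.52

Sorted: 0.5, 5.0, 11.5, 14.9, 15.4, 21.4, 22.4, 22.7, 25.7, 29.5, 30.5, 33.5, 37.7, 37.8, 41.2.
n = 15.
(a) r = 9.4; between ranks 9 (25.7) and 10 (29.5): 27.22.
(b) the nearest-rank method: rank 9 → 25.7.
|27.22 − 25.7| = 1.52.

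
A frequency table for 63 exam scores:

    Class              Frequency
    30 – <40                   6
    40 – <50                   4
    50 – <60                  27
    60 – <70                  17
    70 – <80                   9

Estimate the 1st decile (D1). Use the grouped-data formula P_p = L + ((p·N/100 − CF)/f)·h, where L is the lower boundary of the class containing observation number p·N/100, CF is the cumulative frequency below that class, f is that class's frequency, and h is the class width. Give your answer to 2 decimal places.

40.75

N = 63; target position k = 10/100 · 63 = 6.3.
Cumulative frequencies: 6, 10, 37, 54, 63.
Observation 6.3 falls in the class 40 – <50.
L = 40, CF = 6, f = 4, h = 10.
P10 = 40 + ((6.3 − 6)/4)·10 = 40 + 0.75 = 40.75.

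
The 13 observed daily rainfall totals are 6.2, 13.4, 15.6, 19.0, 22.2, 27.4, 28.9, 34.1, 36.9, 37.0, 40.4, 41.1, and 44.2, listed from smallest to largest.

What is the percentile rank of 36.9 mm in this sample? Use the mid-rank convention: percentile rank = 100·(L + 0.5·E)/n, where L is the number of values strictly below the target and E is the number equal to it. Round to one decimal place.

65.4

Count below 36.9: L = 8; count equal: E = 1; n = 13.
Percentile rank = 100·(8 + 0.5·1)/13 = 100·8.5/13 = 65.38.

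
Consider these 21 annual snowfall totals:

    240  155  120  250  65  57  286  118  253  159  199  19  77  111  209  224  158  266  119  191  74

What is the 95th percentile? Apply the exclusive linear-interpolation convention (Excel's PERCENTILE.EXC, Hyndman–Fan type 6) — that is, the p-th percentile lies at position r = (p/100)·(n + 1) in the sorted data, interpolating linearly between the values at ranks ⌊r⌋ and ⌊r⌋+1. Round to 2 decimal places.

Sorted: 19, 57, 65, 74, 77, 111, 118, 119, 120, 155, 158, 159, 191, 199, 209, 224, 240, 250, 253, 266, 286.
n = 21.
r = (95/100)·(21 + 1) = 20.9.
Rank 20 is 266 and rank 21 is 286.
Interpolate: 266 + 0.9·(286 − 266) = 266 + 0.9·20 = 284.

284.00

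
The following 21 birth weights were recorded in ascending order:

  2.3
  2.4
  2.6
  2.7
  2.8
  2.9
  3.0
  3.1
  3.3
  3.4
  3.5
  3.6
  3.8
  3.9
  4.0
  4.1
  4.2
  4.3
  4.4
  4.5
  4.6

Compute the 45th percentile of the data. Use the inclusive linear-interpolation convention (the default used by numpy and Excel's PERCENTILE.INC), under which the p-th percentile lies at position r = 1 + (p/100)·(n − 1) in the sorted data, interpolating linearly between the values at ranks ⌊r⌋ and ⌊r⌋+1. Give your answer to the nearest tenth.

3.4

n = 21.
r = 1 + (45/100)·(21 − 1) = 1 + 9 = 10.
r is an integer, so P45 is the value at rank 10: 3.4.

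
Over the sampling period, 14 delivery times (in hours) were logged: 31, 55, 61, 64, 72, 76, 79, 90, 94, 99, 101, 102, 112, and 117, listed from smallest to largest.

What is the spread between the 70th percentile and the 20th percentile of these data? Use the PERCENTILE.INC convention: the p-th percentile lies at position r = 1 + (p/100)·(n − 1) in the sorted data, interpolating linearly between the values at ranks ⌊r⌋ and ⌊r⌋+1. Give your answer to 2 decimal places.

n = 14.
P20: r = 3.6; ranks 3–4 are 61, 64; interpolating gives 62.8.
P70: r = 10.1; ranks 10–11 are 99, 101; interpolating gives 99.2.
Difference: 99.2 − 62.8 = 36.4.

36.40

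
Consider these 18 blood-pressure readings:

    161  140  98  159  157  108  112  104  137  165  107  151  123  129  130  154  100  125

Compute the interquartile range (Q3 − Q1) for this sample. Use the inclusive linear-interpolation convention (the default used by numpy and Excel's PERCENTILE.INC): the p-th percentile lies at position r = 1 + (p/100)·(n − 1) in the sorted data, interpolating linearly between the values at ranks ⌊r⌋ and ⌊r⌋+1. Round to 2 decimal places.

Sorted: 98, 100, 104, 107, 108, 112, 123, 125, 129, 130, 137, 140, 151, 154, 157, 159, 161, 165.
n = 18.
P25: r = 5.25; ranks 5–6 are 108, 112; interpolating gives 109.
P75: r = 13.75; ranks 13–14 are 151, 154; interpolating gives 153.25.
Difference: 153.25 − 109 = 44.25.

44.25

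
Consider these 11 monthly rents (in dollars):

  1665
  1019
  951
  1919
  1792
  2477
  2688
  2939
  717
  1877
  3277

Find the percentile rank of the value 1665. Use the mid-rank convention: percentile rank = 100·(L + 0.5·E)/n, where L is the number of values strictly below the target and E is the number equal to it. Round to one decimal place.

Sorted: 717, 951, 1019, 1665, 1792, 1877, 1919, 2477, 2688, 2939, 3277.
Count below 1665: L = 3; count equal: E = 1; n = 11.
Percentile rank = 100·(3 + 0.5·1)/11 = 100·3.5/11 = 31.82.

31.8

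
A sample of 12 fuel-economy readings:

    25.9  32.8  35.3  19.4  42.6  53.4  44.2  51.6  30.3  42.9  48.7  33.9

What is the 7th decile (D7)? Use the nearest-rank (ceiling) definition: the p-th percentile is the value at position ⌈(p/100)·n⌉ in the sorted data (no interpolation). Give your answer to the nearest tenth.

44.2

Sorted: 19.4, 25.9, 30.3, 32.8, 33.9, 35.3, 42.6, 42.9, 44.2, 48.7, 51.6, 53.4.
n = 12.
Position = ⌈70/100 · 12⌉ = ⌈8.4⌉ = 9.
The value at rank 9 is 44.2.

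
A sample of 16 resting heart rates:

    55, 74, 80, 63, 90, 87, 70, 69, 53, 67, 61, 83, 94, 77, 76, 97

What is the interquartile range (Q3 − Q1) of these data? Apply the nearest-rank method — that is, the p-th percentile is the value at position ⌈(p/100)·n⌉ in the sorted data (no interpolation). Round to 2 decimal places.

Sorted: 53, 55, 61, 63, 67, 69, 70, 74, 76, 77, 80, 83, 87, 90, 94, 97.
n = 16.
P25: rank ⌈25/100·16⌉ = 4 → 63.
P75: rank ⌈75/100·16⌉ = 12 → 83.
Difference: 83 − 63 = 20.

20.00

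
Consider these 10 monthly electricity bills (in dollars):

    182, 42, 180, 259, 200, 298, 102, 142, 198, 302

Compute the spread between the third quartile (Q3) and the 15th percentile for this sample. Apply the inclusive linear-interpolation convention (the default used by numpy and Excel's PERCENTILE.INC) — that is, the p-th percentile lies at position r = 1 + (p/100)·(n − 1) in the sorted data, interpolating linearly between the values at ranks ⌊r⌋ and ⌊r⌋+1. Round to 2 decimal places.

128.25

Sorted: 42, 102, 142, 180, 182, 198, 200, 259, 298, 302.
n = 10.
P15: r = 2.35; ranks 2–3 are 102, 142; interpolating gives 116.
P75: r = 7.75; ranks 7–8 are 200, 259; interpolating gives 244.25.
Difference: 244.25 − 116 = 128.25.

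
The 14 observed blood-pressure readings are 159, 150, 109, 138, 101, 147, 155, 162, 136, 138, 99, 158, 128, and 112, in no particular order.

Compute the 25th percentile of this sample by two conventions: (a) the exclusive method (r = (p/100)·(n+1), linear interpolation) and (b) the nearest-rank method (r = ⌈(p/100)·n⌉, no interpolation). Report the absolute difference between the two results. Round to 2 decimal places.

Sorted: 99, 101, 109, 112, 128, 136, 138, 138, 147, 150, 155, 158, 159, 162.
n = 14.
(a) r = 3.75; between ranks 3 (109) and 4 (112): 111.25.
(b) the nearest-rank method: rank 4 → 112.
|111.25 − 112| = 0.75.

0.75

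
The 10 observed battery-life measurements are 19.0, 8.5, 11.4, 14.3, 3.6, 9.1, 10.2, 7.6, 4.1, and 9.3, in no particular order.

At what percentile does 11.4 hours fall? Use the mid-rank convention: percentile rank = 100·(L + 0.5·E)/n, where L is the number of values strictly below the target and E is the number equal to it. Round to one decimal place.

Sorted: 3.6, 4.1, 7.6, 8.5, 9.1, 9.3, 10.2, 11.4, 14.3, 19.0.
Count below 11.4: L = 7; count equal: E = 1; n = 10.
Percentile rank = 100·(7 + 0.5·1)/10 = 100·7.5/10 = 75.

75.0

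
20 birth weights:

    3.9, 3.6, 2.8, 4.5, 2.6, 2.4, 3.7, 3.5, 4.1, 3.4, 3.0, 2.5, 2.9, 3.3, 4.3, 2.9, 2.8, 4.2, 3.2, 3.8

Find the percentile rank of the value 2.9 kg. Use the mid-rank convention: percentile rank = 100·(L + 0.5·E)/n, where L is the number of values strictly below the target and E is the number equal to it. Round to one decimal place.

30.0

Sorted: 2.4, 2.5, 2.6, 2.8, 2.8, 2.9, 2.9, 3.0, 3.2, 3.3, 3.4, 3.5, 3.6, 3.7, 3.8, 3.9, 4.1, 4.2, 4.3, 4.5.
Count below 2.9: L = 5; count equal: E = 2; n = 20.
Percentile rank = 100·(5 + 0.5·2)/20 = 100·6/20 = 30.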